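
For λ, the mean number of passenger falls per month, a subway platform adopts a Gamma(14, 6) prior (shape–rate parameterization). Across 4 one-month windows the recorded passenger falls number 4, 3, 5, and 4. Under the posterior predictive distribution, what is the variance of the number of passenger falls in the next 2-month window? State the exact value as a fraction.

36/5

Total count: 4 + 3 + 5 + 4 = 16.
Total exposure: 4 months.
Conjugate update: add total count to the shape and total exposure to the rate, giving Gamma(30, 10).
The posterior predictive for a window of length T is Negative Binomial with variance T·α'·(β'+T)/β'² = 2·30·12/100 = 36/5.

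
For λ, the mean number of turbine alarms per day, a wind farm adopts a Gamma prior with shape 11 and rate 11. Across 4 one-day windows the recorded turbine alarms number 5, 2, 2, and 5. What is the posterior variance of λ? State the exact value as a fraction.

Total count: 5 + 2 + 2 + 5 = 14.
Total exposure: 4 days.
By Gamma–Poisson conjugacy, the posterior is Gamma(α + Σx, β + Σt) = Gamma(11 + 14, 11 + 4) = Gamma(25, 15).
Posterior variance = α'/β'² = 25/225 = 1/9.

1/9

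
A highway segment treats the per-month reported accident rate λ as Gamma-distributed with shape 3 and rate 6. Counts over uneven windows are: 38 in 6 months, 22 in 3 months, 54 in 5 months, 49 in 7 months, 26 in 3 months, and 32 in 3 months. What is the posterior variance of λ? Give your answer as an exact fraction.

Total count: 38 + 22 + 54 + 49 + 26 + 32 = 221.
Total exposure: 6 + 3 + 5 + 7 + 3 + 3 = 27 months.
Posterior: α' = 3 + 221 = 224, β' = 6 + 27 = 33.
Posterior variance = α'/β'² = 224/1089.

224/1089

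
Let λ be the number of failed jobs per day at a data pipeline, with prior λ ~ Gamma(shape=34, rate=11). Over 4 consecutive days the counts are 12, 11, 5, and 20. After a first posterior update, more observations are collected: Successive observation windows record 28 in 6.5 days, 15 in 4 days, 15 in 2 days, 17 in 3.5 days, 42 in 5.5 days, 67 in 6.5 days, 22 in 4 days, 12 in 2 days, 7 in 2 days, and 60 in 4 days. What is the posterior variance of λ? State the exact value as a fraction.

Total count: 12 + 11 + 5 + 20 = 48.
Total exposure: 4 days.
After the first batch: Gamma(34 + 48, 11 + 4) = Gamma(82, 15).
Total count: 28 + 15 + 15 + 17 + 42 + 67 + 22 + 12 + 7 + 60 = 285.
Total exposure: 6.5 + 4 + 2 + 3.5 + 5.5 + 6.5 + 4 + 2 + 2 + 4 = 40 days.
After the second batch: Gamma(82 + 285, 15 + 40) = Gamma(367, 55).
Posterior variance = α'/β'² = 367/3025.

367/3025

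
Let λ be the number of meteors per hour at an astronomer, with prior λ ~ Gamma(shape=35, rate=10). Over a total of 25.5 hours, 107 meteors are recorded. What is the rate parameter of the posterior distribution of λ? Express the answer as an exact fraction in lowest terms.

71/2

Total count 107 over total exposure 25.5 hours.
The Gamma prior is conjugate for the Poisson rate, so λ | data ~ Gamma(35+107, 10+25.5) = Gamma(142, 71/2).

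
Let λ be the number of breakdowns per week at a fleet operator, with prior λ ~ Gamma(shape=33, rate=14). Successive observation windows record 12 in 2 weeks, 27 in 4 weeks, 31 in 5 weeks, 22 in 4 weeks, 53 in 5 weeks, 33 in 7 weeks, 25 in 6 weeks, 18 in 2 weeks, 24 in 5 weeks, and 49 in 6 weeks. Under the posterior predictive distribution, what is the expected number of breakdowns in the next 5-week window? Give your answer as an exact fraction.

Total count: 12 + 27 + 31 + 22 + 53 + 33 + 25 + 18 + 24 + 49 = 294.
Total exposure: 2 + 4 + 5 + 4 + 5 + 7 + 6 + 2 + 5 + 6 = 46 weeks.
Conjugate update: add total count to the shape and total exposure to the rate, giving Gamma(327, 60).
Predictive mean over a 5-week window = T·E[λ|data] = 5·327/60 = 109/4.

109/4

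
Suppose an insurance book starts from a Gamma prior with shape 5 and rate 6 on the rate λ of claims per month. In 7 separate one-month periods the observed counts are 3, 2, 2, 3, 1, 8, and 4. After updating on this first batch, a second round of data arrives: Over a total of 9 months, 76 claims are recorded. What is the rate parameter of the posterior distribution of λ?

22

Total count: 3 + 2 + 2 + 3 + 1 + 8 + 4 = 23.
Total exposure: 7 months.
After the first batch: Gamma(5 + 23, 6 + 7) = Gamma(28, 13).
Total count 76 over total exposure 9 months.
After the second batch: Gamma(28 + 76, 13 + 9) = Gamma(104, 22).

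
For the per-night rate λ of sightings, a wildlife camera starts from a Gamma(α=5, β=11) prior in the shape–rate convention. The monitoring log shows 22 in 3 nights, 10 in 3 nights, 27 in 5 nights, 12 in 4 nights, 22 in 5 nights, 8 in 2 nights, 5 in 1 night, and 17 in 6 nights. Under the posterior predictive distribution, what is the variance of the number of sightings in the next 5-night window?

18

Total count: 22 + 10 + 27 + 12 + 22 + 8 + 5 + 17 = 123.
Total exposure: 3 + 3 + 5 + 4 + 5 + 2 + 1 + 6 = 29 nights.
By Gamma–Poisson conjugacy, the posterior is Gamma(α + Σx, β + Σt) = Gamma(5 + 123, 11 + 29) = Gamma(128, 40).
The posterior predictive for a window of length T is Negative Binomial with variance T·α'·(β'+T)/β'² = 5·128·45/1600 = 18.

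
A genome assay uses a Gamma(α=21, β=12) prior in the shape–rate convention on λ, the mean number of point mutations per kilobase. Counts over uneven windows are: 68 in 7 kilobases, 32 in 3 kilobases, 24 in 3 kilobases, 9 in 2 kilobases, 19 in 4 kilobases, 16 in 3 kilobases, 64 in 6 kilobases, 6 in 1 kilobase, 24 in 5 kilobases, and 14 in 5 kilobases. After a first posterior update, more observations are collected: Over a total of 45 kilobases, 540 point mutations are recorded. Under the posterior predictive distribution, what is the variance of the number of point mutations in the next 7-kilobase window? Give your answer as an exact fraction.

67053/1024

Total count: 68 + 32 + 24 + 9 + 19 + 16 + 64 + 6 + 24 + 14 = 276.
Total exposure: 7 + 3 + 3 + 2 + 4 + 3 + 6 + 1 + 5 + 5 = 39 kilobases.
After the first batch: Gamma(21 + 276, 12 + 39) = Gamma(297, 51).
Total count 540 over total exposure 45 kilobases.
After the second batch: Gamma(297 + 540, 51 + 45) = Gamma(837, 96).
The posterior predictive for a window of length T is Negative Binomial with variance T·α'·(β'+T)/β'² = 7·837·103/9216 = 67053/1024.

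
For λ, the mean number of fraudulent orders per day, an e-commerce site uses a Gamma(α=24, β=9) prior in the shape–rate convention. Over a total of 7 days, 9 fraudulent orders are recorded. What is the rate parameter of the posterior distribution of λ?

16

Total count 9 over total exposure 7 days.
Gamma(α, β) with Poisson data over total exposure Σt gives posterior Gamma(α+Σx, β+Σt) = Gamma(33, 16).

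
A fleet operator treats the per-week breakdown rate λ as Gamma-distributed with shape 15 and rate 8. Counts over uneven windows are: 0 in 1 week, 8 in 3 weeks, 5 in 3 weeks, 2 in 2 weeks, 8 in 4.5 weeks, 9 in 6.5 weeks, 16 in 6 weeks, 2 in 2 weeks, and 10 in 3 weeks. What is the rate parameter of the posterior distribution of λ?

39

Total count: 0 + 8 + 5 + 2 + 8 + 9 + 16 + 2 + 10 = 60.
Total exposure: 1 + 3 + 3 + 2 + 4.5 + 6.5 + 6 + 2 + 3 = 31 weeks.
Gamma(α, β) with Poisson data over total exposure Σt gives posterior Gamma(α+Σx, β+Σt) = Gamma(75, 39).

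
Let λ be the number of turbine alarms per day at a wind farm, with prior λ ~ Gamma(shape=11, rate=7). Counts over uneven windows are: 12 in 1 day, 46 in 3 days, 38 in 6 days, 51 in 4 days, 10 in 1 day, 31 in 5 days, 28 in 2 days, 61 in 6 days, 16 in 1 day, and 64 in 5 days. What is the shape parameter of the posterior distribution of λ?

Total count: 12 + 46 + 38 + 51 + 10 + 31 + 28 + 61 + 16 + 64 = 357.
Total exposure: 1 + 3 + 6 + 4 + 1 + 5 + 2 + 6 + 1 + 5 = 34 days.
Gamma(α, β) with Poisson data over total exposure Σt gives posterior Gamma(α+Σx, β+Σt) = Gamma(368, 41).

368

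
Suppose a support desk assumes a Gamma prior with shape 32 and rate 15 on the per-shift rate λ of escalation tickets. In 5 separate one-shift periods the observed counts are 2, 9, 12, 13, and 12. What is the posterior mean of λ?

4

Total count: 2 + 9 + 12 + 13 + 12 = 48.
Total exposure: 5 shifts.
Conjugate update: add total count to the shape and total exposure to the rate, giving Gamma(80, 20).
Posterior mean = α'/β' = 80/20 = 4.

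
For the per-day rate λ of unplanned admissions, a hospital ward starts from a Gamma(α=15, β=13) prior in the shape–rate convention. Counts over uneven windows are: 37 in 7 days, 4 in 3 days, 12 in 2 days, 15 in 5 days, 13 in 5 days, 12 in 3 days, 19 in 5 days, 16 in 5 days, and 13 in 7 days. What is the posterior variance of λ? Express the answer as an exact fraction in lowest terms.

Total count: 37 + 4 + 12 + 15 + 13 + 12 + 19 + 16 + 13 = 141.
Total exposure: 7 + 3 + 2 + 5 + 5 + 3 + 5 + 5 + 7 = 42 days.
The Gamma prior is conjugate for the Poisson rate, so λ | data ~ Gamma(15+141, 13+42) = Gamma(156, 55).
Posterior variance = α'/β'² = 156/3025.

156/3025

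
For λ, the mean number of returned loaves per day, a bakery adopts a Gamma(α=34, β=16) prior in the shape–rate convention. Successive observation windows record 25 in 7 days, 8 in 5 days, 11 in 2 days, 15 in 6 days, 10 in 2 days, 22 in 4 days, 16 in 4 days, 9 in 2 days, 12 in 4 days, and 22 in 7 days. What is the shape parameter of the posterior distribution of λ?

184

Total count: 25 + 8 + 11 + 15 + 10 + 22 + 16 + 9 + 12 + 22 = 150.
Total exposure: 7 + 5 + 2 + 6 + 2 + 4 + 4 + 2 + 4 + 7 = 43 days.
By Gamma–Poisson conjugacy, the posterior is Gamma(α + Σx, β + Σt) = Gamma(34 + 150, 16 + 43) = Gamma(184, 59).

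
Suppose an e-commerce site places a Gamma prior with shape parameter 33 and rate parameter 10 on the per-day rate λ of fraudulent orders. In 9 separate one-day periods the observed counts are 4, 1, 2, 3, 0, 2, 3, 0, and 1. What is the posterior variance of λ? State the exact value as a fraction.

49/361

Total count: 4 + 1 + 2 + 3 + 0 + 2 + 3 + 0 + 1 = 16.
Total exposure: 9 days.
By Gamma–Poisson conjugacy, the posterior is Gamma(α + Σx, β + Σt) = Gamma(33 + 16, 10 + 9) = Gamma(49, 19).
Posterior variance = α'/β'² = 49/361.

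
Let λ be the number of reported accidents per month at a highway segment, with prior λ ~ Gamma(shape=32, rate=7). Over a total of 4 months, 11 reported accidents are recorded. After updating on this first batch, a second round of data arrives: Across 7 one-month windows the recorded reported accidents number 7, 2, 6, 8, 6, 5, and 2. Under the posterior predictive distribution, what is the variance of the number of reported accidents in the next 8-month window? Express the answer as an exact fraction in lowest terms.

Total count 11 over total exposure 4 months.
After the first batch: Gamma(32 + 11, 7 + 4) = Gamma(43, 11).
Total count: 7 + 2 + 6 + 8 + 6 + 5 + 2 = 36.
Total exposure: 7 months.
After the second batch: Gamma(43 + 36, 11 + 7) = Gamma(79, 18).
The posterior predictive for a window of length T is Negative Binomial with variance T·α'·(β'+T)/β'² = 8·79·26/324 = 4108/81.

4108/81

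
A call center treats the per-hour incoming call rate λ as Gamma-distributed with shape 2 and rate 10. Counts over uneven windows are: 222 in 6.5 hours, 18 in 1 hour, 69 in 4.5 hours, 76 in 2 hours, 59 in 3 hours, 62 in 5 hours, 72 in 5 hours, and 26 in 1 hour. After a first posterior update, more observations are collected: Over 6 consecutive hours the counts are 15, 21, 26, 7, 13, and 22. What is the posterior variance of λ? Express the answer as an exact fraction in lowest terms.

355/968

Total count: 222 + 18 + 69 + 76 + 59 + 62 + 72 + 26 = 604.
Total exposure: 6.5 + 1 + 4.5 + 2 + 3 + 5 + 5 + 1 = 28 hours.
After the first batch: Gamma(2 + 604, 10 + 28) = Gamma(606, 38).
Total count: 15 + 21 + 26 + 7 + 13 + 22 = 104.
Total exposure: 6 hours.
After the second batch: Gamma(606 + 104, 38 + 6) = Gamma(710, 44).
Posterior variance = α'/β'² = 710/1936 = 355/968.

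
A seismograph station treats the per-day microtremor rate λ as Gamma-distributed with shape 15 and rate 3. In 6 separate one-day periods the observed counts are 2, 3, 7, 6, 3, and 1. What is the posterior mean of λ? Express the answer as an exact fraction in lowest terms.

Total count: 2 + 3 + 7 + 6 + 3 + 1 = 22.
Total exposure: 6 days.
The Gamma prior is conjugate for the Poisson rate, so λ | data ~ Gamma(15+22, 3+6) = Gamma(37, 9).
Posterior mean = α'/β' = 37/9.

37/9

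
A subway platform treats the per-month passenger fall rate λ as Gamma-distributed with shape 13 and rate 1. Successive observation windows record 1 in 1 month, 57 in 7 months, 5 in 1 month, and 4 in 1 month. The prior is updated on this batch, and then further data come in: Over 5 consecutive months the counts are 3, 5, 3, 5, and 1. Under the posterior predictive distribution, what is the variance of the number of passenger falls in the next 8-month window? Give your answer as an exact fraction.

Total count: 1 + 57 + 5 + 4 = 67.
Total exposure: 1 + 7 + 1 + 1 = 10 months.
After the first batch: Gamma(13 + 67, 1 + 10) = Gamma(80, 11).
Total count: 3 + 5 + 3 + 5 + 1 = 17.
Total exposure: 5 months.
After the second batch: Gamma(80 + 17, 11 + 5) = Gamma(97, 16).
The posterior predictive for a window of length T is Negative Binomial with variance T·α'·(β'+T)/β'² = 8·97·24/256 = 291/4.

291/4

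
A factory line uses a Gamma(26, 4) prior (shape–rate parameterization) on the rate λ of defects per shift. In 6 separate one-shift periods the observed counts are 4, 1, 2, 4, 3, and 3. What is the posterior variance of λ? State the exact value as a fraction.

43/100

Total count: 4 + 1 + 2 + 4 + 3 + 3 = 17.
Total exposure: 6 shifts.
Gamma(α, β) with Poisson data over total exposure Σt gives posterior Gamma(α+Σx, β+Σt) = Gamma(43, 10).
Posterior variance = α'/β'² = 43/100.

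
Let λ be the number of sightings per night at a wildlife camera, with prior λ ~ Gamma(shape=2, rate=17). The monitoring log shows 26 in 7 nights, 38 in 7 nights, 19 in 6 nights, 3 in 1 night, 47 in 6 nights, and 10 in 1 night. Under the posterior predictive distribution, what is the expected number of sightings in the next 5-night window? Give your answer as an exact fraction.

Total count: 26 + 38 + 19 + 3 + 47 + 10 = 143.
Total exposure: 7 + 7 + 6 + 1 + 6 + 1 = 28 nights.
Gamma(α, β) with Poisson data over total exposure Σt gives posterior Gamma(α+Σx, β+Σt) = Gamma(145, 45).
Predictive mean over a 5-night window = T·E[λ|data] = 5·145/45 = 145/9.

145/9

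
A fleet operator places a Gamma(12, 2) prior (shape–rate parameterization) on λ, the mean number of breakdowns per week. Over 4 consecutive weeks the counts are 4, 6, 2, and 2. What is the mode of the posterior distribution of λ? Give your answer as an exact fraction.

25/6

Total count: 4 + 6 + 2 + 2 = 14.
Total exposure: 4 weeks.
Posterior: α' = 12 + 14 = 26, β' = 2 + 4 = 6.
Posterior mode = (α'−1)/β' = 25/6.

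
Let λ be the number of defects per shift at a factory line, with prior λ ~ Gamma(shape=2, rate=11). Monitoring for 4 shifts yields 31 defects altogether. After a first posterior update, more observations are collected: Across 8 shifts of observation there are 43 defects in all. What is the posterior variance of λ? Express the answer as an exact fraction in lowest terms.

76/529

Total count 31 over total exposure 4 shifts.
After the first batch: Gamma(2 + 31, 11 + 4) = Gamma(33, 15).
Total count 43 over total exposure 8 shifts.
After the second batch: Gamma(33 + 43, 15 + 8) = Gamma(76, 23).
Posterior variance = α'/β'² = 76/529.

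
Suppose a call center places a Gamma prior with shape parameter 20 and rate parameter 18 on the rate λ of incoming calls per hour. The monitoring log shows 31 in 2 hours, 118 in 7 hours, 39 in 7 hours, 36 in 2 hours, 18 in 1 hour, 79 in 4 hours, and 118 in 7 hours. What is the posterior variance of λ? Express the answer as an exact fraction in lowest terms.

Total count: 31 + 118 + 39 + 36 + 18 + 79 + 118 = 439.
Total exposure: 2 + 7 + 7 + 2 + 1 + 4 + 7 = 30 hours.
By Gamma–Poisson conjugacy, the posterior is Gamma(α + Σx, β + Σt) = Gamma(20 + 439, 18 + 30) = Gamma(459, 48).
Posterior variance = α'/β'² = 459/2304 = 51/256.

51/256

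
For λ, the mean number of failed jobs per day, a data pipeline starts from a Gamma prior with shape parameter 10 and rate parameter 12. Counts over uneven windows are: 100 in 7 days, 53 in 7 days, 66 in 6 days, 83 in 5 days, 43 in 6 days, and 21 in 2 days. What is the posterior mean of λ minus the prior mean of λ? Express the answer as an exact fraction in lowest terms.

Total count: 100 + 53 + 66 + 83 + 43 + 21 = 366.
Total exposure: 7 + 7 + 6 + 5 + 6 + 2 = 33 days.
Posterior: α' = 10 + 366 = 376, β' = 12 + 33 = 45.
Posterior mean = 376/45 = 376/45; prior mean = 10/12 = 5/6. Difference = 376/45 − 5/6 = 677/90.

677/90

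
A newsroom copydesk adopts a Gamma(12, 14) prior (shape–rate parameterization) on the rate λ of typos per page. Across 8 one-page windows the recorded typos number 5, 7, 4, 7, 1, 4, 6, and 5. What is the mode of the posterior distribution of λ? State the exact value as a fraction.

Total count: 5 + 7 + 4 + 7 + 1 + 4 + 6 + 5 = 39.
Total exposure: 8 pages.
Gamma(α, β) with Poisson data over total exposure Σt gives posterior Gamma(α+Σx, β+Σt) = Gamma(51, 22).
Posterior mode = (α'−1)/β' = 50/22 = 25/11.

25/11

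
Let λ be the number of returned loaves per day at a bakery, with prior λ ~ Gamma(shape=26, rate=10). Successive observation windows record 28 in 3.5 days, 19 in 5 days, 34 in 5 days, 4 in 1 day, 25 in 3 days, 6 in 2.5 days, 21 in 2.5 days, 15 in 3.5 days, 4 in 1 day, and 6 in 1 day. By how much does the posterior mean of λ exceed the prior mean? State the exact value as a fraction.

Total count: 28 + 19 + 34 + 4 + 25 + 6 + 21 + 15 + 4 + 6 = 162.
Total exposure: 3.5 + 5 + 5 + 1 + 3 + 2.5 + 2.5 + 3.5 + 1 + 1 = 28 days.
Conjugate update: add total count to the shape and total exposure to the rate, giving Gamma(188, 38).
Posterior mean = 188/38 = 94/19; prior mean = 26/10 = 13/5. Difference = 94/19 − 13/5 = 223/95.

223/95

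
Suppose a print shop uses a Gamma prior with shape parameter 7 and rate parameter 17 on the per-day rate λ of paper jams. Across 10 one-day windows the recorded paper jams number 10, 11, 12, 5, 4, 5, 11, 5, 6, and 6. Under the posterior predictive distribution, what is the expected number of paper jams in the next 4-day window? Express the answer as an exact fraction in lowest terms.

Total count: 10 + 11 + 12 + 5 + 4 + 5 + 11 + 5 + 6 + 6 = 75.
Total exposure: 10 days.
By Gamma–Poisson conjugacy, the posterior is Gamma(α + Σx, β + Σt) = Gamma(7 + 75, 17 + 10) = Gamma(82, 27).
Predictive mean over a 4-day window = T·E[λ|data] = 4·82/27 = 328/27.

328/27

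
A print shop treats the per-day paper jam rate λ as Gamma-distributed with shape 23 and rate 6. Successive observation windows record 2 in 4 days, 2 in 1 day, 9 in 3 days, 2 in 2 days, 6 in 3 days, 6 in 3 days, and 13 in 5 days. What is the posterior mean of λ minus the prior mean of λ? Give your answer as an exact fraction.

-3/2

Total count: 2 + 2 + 9 + 2 + 6 + 6 + 13 = 40.
Total exposure: 4 + 1 + 3 + 2 + 3 + 3 + 5 = 21 days.
Posterior: α' = 23 + 40 = 63, β' = 6 + 21 = 27.
Posterior mean = 63/27 = 7/3; prior mean = 23/6 = 23/6. Difference = 7/3 − 23/6 = -3/2.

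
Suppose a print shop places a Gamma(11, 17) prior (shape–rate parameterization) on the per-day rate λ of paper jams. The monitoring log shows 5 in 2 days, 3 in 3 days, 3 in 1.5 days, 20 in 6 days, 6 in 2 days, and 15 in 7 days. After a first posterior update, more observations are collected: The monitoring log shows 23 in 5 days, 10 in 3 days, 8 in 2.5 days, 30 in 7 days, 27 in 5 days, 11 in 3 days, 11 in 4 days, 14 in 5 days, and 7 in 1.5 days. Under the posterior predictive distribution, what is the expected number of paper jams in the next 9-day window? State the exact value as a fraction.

Total count: 5 + 3 + 3 + 20 + 6 + 15 = 52.
Total exposure: 2 + 3 + 1.5 + 6 + 2 + 7 = 21.5 days.
After the first batch: Gamma(11 + 52, 17 + 21.5) = Gamma(63, 77/2).
Total count: 23 + 10 + 8 + 30 + 27 + 11 + 11 + 14 + 7 = 141.
Total exposure: 5 + 3 + 2.5 + 7 + 5 + 3 + 4 + 5 + 1.5 = 36 days.
After the second batch: Gamma(63 + 141, 77/2 + 36) = Gamma(204, 149/2).
Predictive mean over a 9-day window = T·E[λ|data] = 9·204/(149/2) = 3672/149.

3672/149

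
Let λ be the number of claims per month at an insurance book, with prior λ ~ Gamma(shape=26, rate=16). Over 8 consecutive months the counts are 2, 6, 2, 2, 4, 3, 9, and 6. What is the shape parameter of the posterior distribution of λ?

Total count: 2 + 6 + 2 + 2 + 4 + 3 + 9 + 6 = 34.
Total exposure: 8 months.
Conjugate update: add total count to the shape and total exposure to the rate, giving Gamma(60, 24).

60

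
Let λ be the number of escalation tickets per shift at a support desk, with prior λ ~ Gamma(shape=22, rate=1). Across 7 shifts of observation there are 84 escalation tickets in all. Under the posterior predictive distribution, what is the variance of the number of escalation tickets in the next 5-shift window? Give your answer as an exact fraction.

3445/32

Total count 84 over total exposure 7 shifts.
Posterior: α' = 22 + 84 = 106, β' = 1 + 7 = 8.
The posterior predictive for a window of length T is Negative Binomial with variance T·α'·(β'+T)/β'² = 5·106·13/64 = 3445/32.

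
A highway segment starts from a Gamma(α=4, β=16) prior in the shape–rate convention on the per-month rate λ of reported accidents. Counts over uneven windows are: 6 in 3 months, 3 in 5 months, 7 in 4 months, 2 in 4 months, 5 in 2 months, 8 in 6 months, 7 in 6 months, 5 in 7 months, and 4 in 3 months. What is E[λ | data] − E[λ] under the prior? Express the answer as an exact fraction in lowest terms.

37/56

Total count: 6 + 3 + 7 + 2 + 5 + 8 + 7 + 5 + 4 = 47.
Total exposure: 3 + 5 + 4 + 4 + 2 + 6 + 6 + 7 + 3 = 40 months.
Conjugate update: add total count to the shape and total exposure to the rate, giving Gamma(51, 56).
Posterior mean = 51/56 = 51/56; prior mean = 4/16 = 1/4. Difference = 51/56 − 1/4 = 37/56.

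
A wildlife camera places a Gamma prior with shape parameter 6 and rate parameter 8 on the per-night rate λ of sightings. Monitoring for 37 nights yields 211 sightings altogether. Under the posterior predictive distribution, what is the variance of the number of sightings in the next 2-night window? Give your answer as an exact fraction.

Total count 211 over total exposure 37 nights.
Conjugate update: add total count to the shape and total exposure to the rate, giving Gamma(217, 45).
The posterior predictive for a window of length T is Negative Binomial with variance T·α'·(β'+T)/β'² = 2·217·47/2025 = 20398/2025.

20398/2025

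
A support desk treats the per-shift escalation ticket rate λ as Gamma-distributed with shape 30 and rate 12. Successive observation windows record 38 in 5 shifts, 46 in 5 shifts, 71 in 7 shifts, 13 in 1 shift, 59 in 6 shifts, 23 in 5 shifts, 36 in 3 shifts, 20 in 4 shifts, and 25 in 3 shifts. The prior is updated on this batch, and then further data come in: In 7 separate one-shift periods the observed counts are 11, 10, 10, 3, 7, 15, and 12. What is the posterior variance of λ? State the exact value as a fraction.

Total count: 38 + 46 + 71 + 13 + 59 + 23 + 36 + 20 + 25 = 331.
Total exposure: 5 + 5 + 7 + 1 + 6 + 5 + 3 + 4 + 3 = 39 shifts.
After the first batch: Gamma(30 + 331, 12 + 39) = Gamma(361, 51).
Total count: 11 + 10 + 10 + 3 + 7 + 15 + 12 = 68.
Total exposure: 7 shifts.
After the second batch: Gamma(361 + 68, 51 + 7) = Gamma(429, 58).
Posterior variance = α'/β'² = 429/3364.

429/3364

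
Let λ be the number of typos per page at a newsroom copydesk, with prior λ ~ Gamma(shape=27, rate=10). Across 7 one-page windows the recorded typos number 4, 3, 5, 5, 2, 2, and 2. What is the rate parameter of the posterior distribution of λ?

Total count: 4 + 3 + 5 + 5 + 2 + 2 + 2 = 23.
Total exposure: 7 pages.
The Gamma prior is conjugate for the Poisson rate, so λ | data ~ Gamma(27+23, 10+7) = Gamma(50, 17).

17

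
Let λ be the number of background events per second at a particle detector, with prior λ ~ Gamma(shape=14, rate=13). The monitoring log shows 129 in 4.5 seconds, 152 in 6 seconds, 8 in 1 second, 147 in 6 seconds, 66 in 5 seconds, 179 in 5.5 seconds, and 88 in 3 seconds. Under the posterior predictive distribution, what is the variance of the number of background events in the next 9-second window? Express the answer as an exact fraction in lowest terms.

Total count: 129 + 152 + 8 + 147 + 66 + 179 + 88 = 769.
Total exposure: 4.5 + 6 + 1 + 6 + 5 + 5.5 + 3 = 31 seconds.
Gamma(α, β) with Poisson data over total exposure Σt gives posterior Gamma(α+Σx, β+Σt) = Gamma(783, 44).
The posterior predictive for a window of length T is Negative Binomial with variance T·α'·(β'+T)/β'² = 9·783·53/1936 = 373491/1936.

373491/1936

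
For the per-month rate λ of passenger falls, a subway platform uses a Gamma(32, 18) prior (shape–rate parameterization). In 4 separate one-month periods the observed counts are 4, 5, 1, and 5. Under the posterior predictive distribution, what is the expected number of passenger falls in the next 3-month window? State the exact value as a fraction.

Total count: 4 + 5 + 1 + 5 = 15.
Total exposure: 4 months.
The Gamma prior is conjugate for the Poisson rate, so λ | data ~ Gamma(32+15, 18+4) = Gamma(47, 22).
Predictive mean over a 3-month window = T·E[λ|data] = 3·47/22 = 141/22.

141/22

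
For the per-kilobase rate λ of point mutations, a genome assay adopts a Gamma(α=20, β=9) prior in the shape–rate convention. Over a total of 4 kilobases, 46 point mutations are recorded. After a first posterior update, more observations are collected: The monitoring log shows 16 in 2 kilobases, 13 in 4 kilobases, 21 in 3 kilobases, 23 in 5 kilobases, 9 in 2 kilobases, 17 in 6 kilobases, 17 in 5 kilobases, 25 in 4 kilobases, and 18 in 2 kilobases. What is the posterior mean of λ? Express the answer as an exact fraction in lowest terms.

Total count 46 over total exposure 4 kilobases.
After the first batch: Gamma(20 + 46, 9 + 4) = Gamma(66, 13).
Total count: 16 + 13 + 21 + 23 + 9 + 17 + 17 + 25 + 18 = 159.
Total exposure: 2 + 4 + 3 + 5 + 2 + 6 + 5 + 4 + 2 = 33 kilobases.
After the second batch: Gamma(66 + 159, 13 + 33) = Gamma(225, 46).
Posterior mean = α'/β' = 225/46.

225/46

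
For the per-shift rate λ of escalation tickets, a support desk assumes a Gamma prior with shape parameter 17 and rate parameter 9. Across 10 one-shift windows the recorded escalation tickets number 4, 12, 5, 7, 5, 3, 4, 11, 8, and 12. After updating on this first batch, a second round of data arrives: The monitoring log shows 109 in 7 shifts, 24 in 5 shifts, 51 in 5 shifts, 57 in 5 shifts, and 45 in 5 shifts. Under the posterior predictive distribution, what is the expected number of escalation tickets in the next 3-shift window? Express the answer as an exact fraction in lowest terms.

561/23

Total count: 4 + 12 + 5 + 7 + 5 + 3 + 4 + 11 + 8 + 12 = 71.
Total exposure: 10 shifts.
After the first batch: Gamma(17 + 71, 9 + 10) = Gamma(88, 19).
Total count: 109 + 24 + 51 + 57 + 45 = 286.
Total exposure: 7 + 5 + 5 + 5 + 5 = 27 shifts.
After the second batch: Gamma(88 + 286, 19 + 27) = Gamma(374, 46).
Predictive mean over a 3-shift window = T·E[λ|data] = 3·374/46 = 561/23.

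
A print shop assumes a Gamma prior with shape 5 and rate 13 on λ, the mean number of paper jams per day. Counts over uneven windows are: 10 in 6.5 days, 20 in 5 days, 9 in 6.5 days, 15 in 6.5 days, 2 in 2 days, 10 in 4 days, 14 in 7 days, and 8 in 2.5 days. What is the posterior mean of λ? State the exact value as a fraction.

Total count: 10 + 20 + 9 + 15 + 2 + 10 + 14 + 8 = 88.
Total exposure: 6.5 + 5 + 6.5 + 6.5 + 2 + 4 + 7 + 2.5 = 40 days.
Gamma(α, β) with Poisson data over total exposure Σt gives posterior Gamma(α+Σx, β+Σt) = Gamma(93, 53).
Posterior mean = α'/β' = 93/53.

93/53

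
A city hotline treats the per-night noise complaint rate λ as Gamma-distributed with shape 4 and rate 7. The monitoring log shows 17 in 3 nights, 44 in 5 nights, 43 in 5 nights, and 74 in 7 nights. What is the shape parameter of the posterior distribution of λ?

Total count: 17 + 44 + 43 + 74 = 178.
Total exposure: 3 + 5 + 5 + 7 = 20 nights.
Conjugate update: add total count to the shape and total exposure to the rate, giving Gamma(182, 27).

182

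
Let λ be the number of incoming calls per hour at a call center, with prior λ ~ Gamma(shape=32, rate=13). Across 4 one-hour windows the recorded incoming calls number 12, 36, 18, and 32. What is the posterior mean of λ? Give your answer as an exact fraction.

Total count: 12 + 36 + 18 + 32 = 98.
Total exposure: 4 hours.
The Gamma prior is conjugate for the Poisson rate, so λ | data ~ Gamma(32+98, 13+4) = Gamma(130, 17).
Posterior mean = α'/β' = 130/17.

130/17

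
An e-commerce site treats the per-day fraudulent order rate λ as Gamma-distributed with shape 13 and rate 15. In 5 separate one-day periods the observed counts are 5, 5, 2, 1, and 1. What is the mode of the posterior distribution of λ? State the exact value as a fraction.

Total count: 5 + 5 + 2 + 1 + 1 = 14.
Total exposure: 5 days.
Posterior: α' = 13 + 14 = 27, β' = 15 + 5 = 20.
Posterior mode = (α'−1)/β' = 26/20 = 13/10.

13/10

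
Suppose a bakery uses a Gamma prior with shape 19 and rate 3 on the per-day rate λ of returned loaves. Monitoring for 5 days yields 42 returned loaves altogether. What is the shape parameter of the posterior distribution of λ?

61

Total count 42 over total exposure 5 days.
Conjugate update: add total count to the shape and total exposure to the rate, giving Gamma(61, 8).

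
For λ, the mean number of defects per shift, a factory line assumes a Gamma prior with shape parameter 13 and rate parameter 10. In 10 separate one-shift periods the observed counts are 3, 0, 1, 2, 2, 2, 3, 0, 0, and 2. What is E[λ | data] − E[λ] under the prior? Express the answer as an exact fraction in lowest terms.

1/10

Total count: 3 + 0 + 1 + 2 + 2 + 2 + 3 + 0 + 0 + 2 = 15.
Total exposure: 10 shifts.
By Gamma–Poisson conjugacy, the posterior is Gamma(α + Σx, β + Σt) = Gamma(13 + 15, 10 + 10) = Gamma(28, 20).
Posterior mean = 28/20 = 7/5; prior mean = 13/10 = 13/10. Difference = 7/5 − 13/10 = 1/10.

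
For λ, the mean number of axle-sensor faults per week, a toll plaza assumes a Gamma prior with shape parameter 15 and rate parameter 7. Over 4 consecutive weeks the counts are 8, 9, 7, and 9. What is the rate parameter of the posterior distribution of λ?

11

Total count: 8 + 9 + 7 + 9 = 33.
Total exposure: 4 weeks.
Posterior: α' = 15 + 33 = 48, β' = 7 + 4 = 11.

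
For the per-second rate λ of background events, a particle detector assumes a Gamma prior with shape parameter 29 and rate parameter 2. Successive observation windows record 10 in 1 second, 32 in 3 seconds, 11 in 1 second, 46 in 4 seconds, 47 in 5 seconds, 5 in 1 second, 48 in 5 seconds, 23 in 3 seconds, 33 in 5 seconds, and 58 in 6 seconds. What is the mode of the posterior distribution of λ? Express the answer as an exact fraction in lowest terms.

341/36

Total count: 10 + 32 + 11 + 46 + 47 + 5 + 48 + 23 + 33 + 58 = 313.
Total exposure: 1 + 3 + 1 + 4 + 5 + 1 + 5 + 3 + 5 + 6 = 34 seconds.
Posterior: α' = 29 + 313 = 342, β' = 2 + 34 = 36.
Posterior mode = (α'−1)/β' = 341/36.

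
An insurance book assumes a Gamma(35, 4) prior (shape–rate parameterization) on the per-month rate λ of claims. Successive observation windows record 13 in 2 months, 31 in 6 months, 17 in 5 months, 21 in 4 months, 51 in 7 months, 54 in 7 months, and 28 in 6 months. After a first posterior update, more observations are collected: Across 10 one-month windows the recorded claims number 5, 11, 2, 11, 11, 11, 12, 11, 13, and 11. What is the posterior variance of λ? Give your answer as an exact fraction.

Total count: 13 + 31 + 17 + 21 + 51 + 54 + 28 = 215.
Total exposure: 2 + 6 + 5 + 4 + 7 + 7 + 6 = 37 months.
After the first batch: Gamma(35 + 215, 4 + 37) = Gamma(250, 41).
Total count: 5 + 11 + 2 + 11 + 11 + 11 + 12 + 11 + 13 + 11 = 98.
Total exposure: 10 months.
After the second batch: Gamma(250 + 98, 41 + 10) = Gamma(348, 51).
Posterior variance = α'/β'² = 348/2601 = 116/867.

116/867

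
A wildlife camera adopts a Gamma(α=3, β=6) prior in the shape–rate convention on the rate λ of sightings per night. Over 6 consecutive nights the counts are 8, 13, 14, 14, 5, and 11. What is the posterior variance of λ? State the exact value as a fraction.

Total count: 8 + 13 + 14 + 14 + 5 + 11 = 65.
Total exposure: 6 nights.
Gamma(α, β) with Poisson data over total exposure Σt gives posterior Gamma(α+Σx, β+Σt) = Gamma(68, 12).
Posterior variance = α'/β'² = 68/144 = 17/36.

17/36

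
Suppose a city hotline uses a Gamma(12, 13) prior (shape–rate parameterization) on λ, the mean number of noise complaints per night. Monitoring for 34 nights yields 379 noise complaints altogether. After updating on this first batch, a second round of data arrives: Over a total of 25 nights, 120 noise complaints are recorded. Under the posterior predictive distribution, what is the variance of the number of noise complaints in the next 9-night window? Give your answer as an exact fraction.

Total count 379 over total exposure 34 nights.
After the first batch: Gamma(12 + 379, 13 + 34) = Gamma(391, 47).
Total count 120 over total exposure 25 nights.
After the second batch: Gamma(391 + 120, 47 + 25) = Gamma(511, 72).
The posterior predictive for a window of length T is Negative Binomial with variance T·α'·(β'+T)/β'² = 9·511·81/5184 = 4599/64.

4599/64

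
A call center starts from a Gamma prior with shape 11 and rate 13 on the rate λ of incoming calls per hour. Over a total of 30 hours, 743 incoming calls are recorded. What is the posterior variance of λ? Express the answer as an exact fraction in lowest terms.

Total count 743 over total exposure 30 hours.
Gamma(α, β) with Poisson data over total exposure Σt gives posterior Gamma(α+Σx, β+Σt) = Gamma(754, 43).
Posterior variance = α'/β'² = 754/1849.

754/1849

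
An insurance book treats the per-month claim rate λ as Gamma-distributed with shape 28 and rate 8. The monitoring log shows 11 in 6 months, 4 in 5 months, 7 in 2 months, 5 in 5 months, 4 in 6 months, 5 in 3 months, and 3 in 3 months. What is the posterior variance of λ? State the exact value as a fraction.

67/1444

Total count: 11 + 4 + 7 + 5 + 4 + 5 + 3 = 39.
Total exposure: 6 + 5 + 2 + 5 + 6 + 3 + 3 = 30 months.
Posterior: α' = 28 + 39 = 67, β' = 8 + 30 = 38.
Posterior variance = α'/β'² = 67/1444.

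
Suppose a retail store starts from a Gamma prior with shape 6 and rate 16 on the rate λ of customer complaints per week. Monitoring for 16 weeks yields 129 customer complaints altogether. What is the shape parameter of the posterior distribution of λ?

Total count 129 over total exposure 16 weeks.
By Gamma–Poisson conjugacy, the posterior is Gamma(α + Σx, β + Σt) = Gamma(6 + 129, 16 + 16) = Gamma(135, 32).

135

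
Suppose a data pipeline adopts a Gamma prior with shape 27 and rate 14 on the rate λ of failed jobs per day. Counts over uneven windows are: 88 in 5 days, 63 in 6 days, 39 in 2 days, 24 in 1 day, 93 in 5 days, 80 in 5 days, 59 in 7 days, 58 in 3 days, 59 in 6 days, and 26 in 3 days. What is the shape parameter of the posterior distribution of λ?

616

Total count: 88 + 63 + 39 + 24 + 93 + 80 + 59 + 58 + 59 + 26 = 589.
Total exposure: 5 + 6 + 2 + 1 + 5 + 5 + 7 + 3 + 6 + 3 = 43 days.
By Gamma–Poisson conjugacy, the posterior is Gamma(α + Σx, β + Σt) = Gamma(27 + 589, 14 + 43) = Gamma(616, 57).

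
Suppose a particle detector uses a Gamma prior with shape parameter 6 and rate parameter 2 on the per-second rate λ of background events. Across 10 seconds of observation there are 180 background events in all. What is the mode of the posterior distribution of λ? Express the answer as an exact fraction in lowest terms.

Total count 180 over total exposure 10 seconds.
Posterior: α' = 6 + 180 = 186, β' = 2 + 10 = 12.
Posterior mode = (α'−1)/β' = 185/12.

185/12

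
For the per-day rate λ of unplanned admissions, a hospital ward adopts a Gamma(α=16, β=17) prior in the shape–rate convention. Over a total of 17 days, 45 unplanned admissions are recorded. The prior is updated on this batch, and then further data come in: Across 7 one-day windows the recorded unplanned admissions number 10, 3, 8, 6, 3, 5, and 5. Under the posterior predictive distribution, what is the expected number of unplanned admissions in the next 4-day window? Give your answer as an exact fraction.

Total count 45 over total exposure 17 days.
After the first batch: Gamma(16 + 45, 17 + 17) = Gamma(61, 34).
Total count: 10 + 3 + 8 + 6 + 3 + 5 + 5 = 40.
Total exposure: 7 days.
After the second batch: Gamma(61 + 40, 34 + 7) = Gamma(101, 41).
Predictive mean over a 4-day window = T·E[λ|data] = 4·101/41 = 404/41.

404/41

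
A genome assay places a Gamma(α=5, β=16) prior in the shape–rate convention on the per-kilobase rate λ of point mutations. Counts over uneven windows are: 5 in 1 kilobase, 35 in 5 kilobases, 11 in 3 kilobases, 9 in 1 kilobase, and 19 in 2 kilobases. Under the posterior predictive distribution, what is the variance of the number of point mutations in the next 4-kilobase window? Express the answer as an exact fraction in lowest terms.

Total count: 5 + 35 + 11 + 9 + 19 = 79.
Total exposure: 1 + 5 + 3 + 1 + 2 = 12 kilobases.
Conjugate update: add total count to the shape and total exposure to the rate, giving Gamma(84, 28).
The posterior predictive for a window of length T is Negative Binomial with variance T·α'·(β'+T)/β'² = 4·84·32/784 = 96/7.

96/7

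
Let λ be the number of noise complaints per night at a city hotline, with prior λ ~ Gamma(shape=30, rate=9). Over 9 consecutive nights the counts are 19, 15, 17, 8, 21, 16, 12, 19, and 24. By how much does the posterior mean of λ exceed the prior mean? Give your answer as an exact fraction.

Total count: 19 + 15 + 17 + 8 + 21 + 16 + 12 + 19 + 24 = 151.
Total exposure: 9 nights.
Conjugate update: add total count to the shape and total exposure to the rate, giving Gamma(181, 18).
Posterior mean = 181/18 = 181/18; prior mean = 30/9 = 10/3. Difference = 181/18 − 10/3 = 121/18.

121/18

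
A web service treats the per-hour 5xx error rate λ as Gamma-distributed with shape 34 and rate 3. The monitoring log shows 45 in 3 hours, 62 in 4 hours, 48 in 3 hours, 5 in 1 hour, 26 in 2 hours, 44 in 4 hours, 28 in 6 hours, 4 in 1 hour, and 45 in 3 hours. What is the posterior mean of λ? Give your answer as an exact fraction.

Total count: 45 + 62 + 48 + 5 + 26 + 44 + 28 + 4 + 45 = 307.
Total exposure: 3 + 4 + 3 + 1 + 2 + 4 + 6 + 1 + 3 = 27 hours.
The Gamma prior is conjugate for the Poisson rate, so λ | data ~ Gamma(34+307, 3+27) = Gamma(341, 30).
Posterior mean = α'/β' = 341/30.

341/30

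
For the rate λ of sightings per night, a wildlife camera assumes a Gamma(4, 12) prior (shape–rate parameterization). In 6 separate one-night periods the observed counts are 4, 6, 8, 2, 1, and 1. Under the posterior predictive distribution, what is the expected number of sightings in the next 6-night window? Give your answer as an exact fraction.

Total count: 4 + 6 + 8 + 2 + 1 + 1 = 22.
Total exposure: 6 nights.
Posterior: α' = 4 + 22 = 26, β' = 12 + 6 = 18.
Predictive mean over a 6-night window = T·E[λ|data] = 6·26/18 = 26/3.

26/3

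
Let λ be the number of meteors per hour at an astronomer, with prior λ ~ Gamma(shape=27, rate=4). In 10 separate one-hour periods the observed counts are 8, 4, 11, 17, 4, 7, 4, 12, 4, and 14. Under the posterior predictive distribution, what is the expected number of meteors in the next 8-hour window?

Total count: 8 + 4 + 11 + 17 + 4 + 7 + 4 + 12 + 4 + 14 = 85.
Total exposure: 10 hours.
Conjugate update: add total count to the shape and total exposure to the rate, giving Gamma(112, 14).
Predictive mean over an 8-hour window = T·E[λ|data] = 8·112/14 = 64.

64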